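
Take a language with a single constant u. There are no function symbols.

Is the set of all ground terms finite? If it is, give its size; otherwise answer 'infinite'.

1

There are no function symbols, so the only ground term is the single constant.
The Herbrand universe is {u}, finite with 1 element.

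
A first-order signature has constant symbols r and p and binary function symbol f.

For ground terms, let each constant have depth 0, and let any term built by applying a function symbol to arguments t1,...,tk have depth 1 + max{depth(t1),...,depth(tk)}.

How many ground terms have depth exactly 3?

1408

Let N_k = |{terms of depth ≤ k}|. Then N_0 = 2 and N_k = 2 + N_{k-1}^2 for k ≥ 1 (one summand per function symbol, arity giving the exponent).
N_0 = 2
N_1 = 2 + 2^2 = 6
N_2 = 2 + 6^2 = 38
N_3 = 2 + 38^2 = 1446
Terms of depth exactly 3: N_3 − N_2 = 1446 − 38 = 1408.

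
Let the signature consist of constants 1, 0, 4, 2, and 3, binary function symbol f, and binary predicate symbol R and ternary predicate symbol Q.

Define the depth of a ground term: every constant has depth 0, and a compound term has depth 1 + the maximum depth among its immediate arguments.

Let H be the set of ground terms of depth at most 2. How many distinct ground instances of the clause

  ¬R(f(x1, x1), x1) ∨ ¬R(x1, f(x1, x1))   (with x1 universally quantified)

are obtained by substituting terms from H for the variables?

Ground terms of depth ≤ 2:
  Let N_k count ground terms of depth at most k. Each non-constant term of depth ≤ k is some function symbol applied to depth-≤(k−1) arguments, giving N_k = 5 + N_{k-1}^2.
  N_0 = 5
  N_1 = 5 + 5^2 = 30
  N_2 = 5 + 30^2 = 905
So there are 905 ground terms available for substitution.
The body mentions the single quantified variable x1; since ground terms form a free algebra, no two substitutions collapse to the same formula.
Number of ground instances = 905.

905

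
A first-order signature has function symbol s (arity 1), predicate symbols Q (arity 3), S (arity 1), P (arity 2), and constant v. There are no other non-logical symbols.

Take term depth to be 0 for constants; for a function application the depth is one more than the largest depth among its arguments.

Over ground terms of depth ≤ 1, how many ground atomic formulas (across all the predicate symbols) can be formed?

First count ground terms of depth ≤ 1.
Let N_k = |{terms of depth ≤ k}|. Then N_0 = 1 and N_k = 1 + N_{k-1} for k ≥ 1 (one summand per function symbol, arity giving the exponent).
N_0 = 1
N_1 = 1 + 1 = 2
Explicitly: v, s(v).
So |H| = 2.
For each predicate symbol, the number of ground atoms is |H| raised to its arity; summing:
  Q: 2^3 = 8;  S: 2;  P: 2^2 = 4
Total ground atoms: 8 + 2 + 4 = 14.

14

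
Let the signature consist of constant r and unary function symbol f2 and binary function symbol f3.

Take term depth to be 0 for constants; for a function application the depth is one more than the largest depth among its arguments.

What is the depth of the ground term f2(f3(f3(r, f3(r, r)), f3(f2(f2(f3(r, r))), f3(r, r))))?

6

depth(f3(r, r)) = 1 + max(0, 0) = 1
depth(f3(r, f3(r, r))) = 1 + max(0, 1) = 2
depth(f2(f3(r, r))) = 1 + depth(f3(r, r)) = 1 + 1 = 2
depth(f2(f2(f3(r, r)))) = 1 + depth(f2(f3(r, r))) = 1 + 2 = 3
depth(f3(f2(f2(f3(r, r))), f3(r, r))) = 1 + max(3, 1) = 4
depth(f3(f3(r, f3(r, r)), f3(f2(f2(f3(r, r))), f3(r, r)))) = 1 + max(2, 4) = 5
depth(f2(f3(f3(r, f3(r, r)), f3(f2(f2(f3(r, r))), f3(r, r))))) = 1 + depth(f3(f3(r, f3(r, r)), f3(f2(f2(f3(r, r))), f3(r, r)))) = 1 + 5 = 6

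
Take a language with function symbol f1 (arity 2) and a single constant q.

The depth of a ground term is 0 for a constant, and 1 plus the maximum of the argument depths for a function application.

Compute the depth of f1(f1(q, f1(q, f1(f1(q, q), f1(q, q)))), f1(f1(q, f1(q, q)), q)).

depth(f1(q, q)) = 1 + max(0, 0) = 1
depth(f1(f1(q, q), f1(q, q))) = 1 + max(1, 1) = 2
depth(f1(q, f1(f1(q, q), f1(q, q)))) = 1 + max(0, 2) = 3
depth(f1(q, f1(q, f1(f1(q, q), f1(q, q))))) = 1 + max(0, 3) = 4
depth(f1(q, f1(q, q))) = 1 + max(0, 1) = 2
depth(f1(f1(q, f1(q, q)), q)) = 1 + max(2, 0) = 3
depth(f1(f1(q, f1(q, f1(f1(q, q), f1(q, q)))), f1(f1(q, f1(q, q)), q))) = 1 + max(4, 3) = 5

5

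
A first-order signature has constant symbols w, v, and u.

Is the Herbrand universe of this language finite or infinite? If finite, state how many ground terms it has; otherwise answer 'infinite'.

There are no function symbols, so every ground term is one of the 3 constants.
The Herbrand universe is {w, v, u}, which is finite with 3 elements.

3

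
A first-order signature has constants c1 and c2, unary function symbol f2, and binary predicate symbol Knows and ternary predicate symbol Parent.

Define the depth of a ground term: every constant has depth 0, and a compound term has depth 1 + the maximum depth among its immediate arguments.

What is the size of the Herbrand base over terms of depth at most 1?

80

First count ground terms of depth ≤ 1.
Count level by level. With function symbols f2/1, the terms of depth ≤ k are the 2 constants together with each function applied to depth-≤(k−1) tuples, so N_k = 2 + N_{k-1}.
N_0 = 2
N_1 = 2 + 2 = 4
So |H| = 4.
For each predicate symbol, the number of ground atoms is |H| raised to its arity; summing:
  Knows: 4^2 = 16;  Parent: 4^3 = 64
Total ground atoms: 16 + 64 = 80.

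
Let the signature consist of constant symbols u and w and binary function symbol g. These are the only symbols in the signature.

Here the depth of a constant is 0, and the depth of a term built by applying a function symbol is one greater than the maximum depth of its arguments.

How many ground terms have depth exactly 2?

32

Write N_k for the number of ground terms of depth ≤ k. A term of depth ≤ k is either a constant or a function symbol applied to arguments of depth ≤ k−1, so N_k = 2 + N_{k-1}^2.
N_0 = 2
N_1 = 2 + 2^2 = 6
N_2 = 2 + 6^2 = 38
Terms of depth exactly 2: N_2 − N_1 = 38 − 6 = 32.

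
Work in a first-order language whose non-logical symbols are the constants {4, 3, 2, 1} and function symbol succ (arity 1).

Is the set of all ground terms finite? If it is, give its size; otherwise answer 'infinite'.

The signature has at least one function symbol (succ, arity 1) and at least one constant (4).
Iterating succ gives infinitely many distinct ground terms: 4, succ(4), succ(succ(4)), ...
So the Herbrand universe is infinite.

infinite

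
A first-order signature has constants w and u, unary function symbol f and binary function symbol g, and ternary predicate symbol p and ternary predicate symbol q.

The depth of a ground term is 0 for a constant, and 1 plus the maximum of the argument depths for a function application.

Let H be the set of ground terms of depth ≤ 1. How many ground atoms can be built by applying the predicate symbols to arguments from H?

1024

First count ground terms of depth ≤ 1.
Let N_k = |{terms of depth ≤ k}|. Then N_0 = 2 and N_k = 2 + N_{k-1} + N_{k-1}^2 for k ≥ 1 (one summand per function symbol, arity giving the exponent).
N_0 = 2
N_1 = 2 + 2 + 2^2 = 8
Explicitly: w, u, f(w), f(u), g(w, w), g(w, u), g(u, w), g(u, u).
So |H| = 8.
Each predicate of arity r yields |H|^r ground atoms (one per choice of an r-tuple from H):
  p: 8^3 = 512;  q: 8^3 = 512
Total ground atoms: 512 + 512 = 1024.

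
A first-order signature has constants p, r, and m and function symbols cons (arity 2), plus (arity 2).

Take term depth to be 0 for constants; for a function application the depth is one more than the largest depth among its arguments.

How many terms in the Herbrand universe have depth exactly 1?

18

Let N_k count ground terms of depth at most k. Each non-constant term of depth ≤ k is some function symbol applied to depth-≤(k−1) arguments, giving N_k = 3 + N_{k-1}^2 + N_{k-1}^2.
N_0 = 3
N_1 = 3 + 3^2 + 3^2 = 21
Terms of depth exactly 1: N_1 − N_0 = 21 − 3 = 18.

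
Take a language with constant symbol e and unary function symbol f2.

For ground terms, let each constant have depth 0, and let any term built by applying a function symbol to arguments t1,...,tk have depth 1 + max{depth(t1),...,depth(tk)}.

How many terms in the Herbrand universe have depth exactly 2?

Let N_k = |{terms of depth ≤ k}|. Then N_0 = 1 and N_k = 1 + N_{k-1} for k ≥ 1 (one summand per function symbol, arity giving the exponent).
N_0 = 1
N_1 = 1 + 1 = 2
N_2 = 1 + 2 = 3
Terms of depth exactly 2: N_2 − N_1 = 3 − 2 = 1.

1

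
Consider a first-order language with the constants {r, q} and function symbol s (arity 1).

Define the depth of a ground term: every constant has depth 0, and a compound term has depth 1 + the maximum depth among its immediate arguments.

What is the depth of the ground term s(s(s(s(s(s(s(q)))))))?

depth(s(q)) = 1 + depth(q) = 1 + 0 = 1
depth(s(s(q))) = 1 + depth(s(q)) = 1 + 1 = 2
depth(s(s(s(q)))) = 1 + depth(s(s(q))) = 1 + 2 = 3
depth(s(s(s(s(q))))) = 1 + depth(s(s(s(q)))) = 1 + 3 = 4
depth(s(s(s(s(s(q)))))) = 1 + depth(s(s(s(s(q))))) = 1 + 4 = 5
depth(s(s(s(s(s(s(q))))))) = 1 + depth(s(s(s(s(s(q)))))) = 1 + 5 = 6
depth(s(s(s(s(s(s(s(q)))))))) = 1 + depth(s(s(s(s(s(s(q))))))) = 1 + 6 = 7

7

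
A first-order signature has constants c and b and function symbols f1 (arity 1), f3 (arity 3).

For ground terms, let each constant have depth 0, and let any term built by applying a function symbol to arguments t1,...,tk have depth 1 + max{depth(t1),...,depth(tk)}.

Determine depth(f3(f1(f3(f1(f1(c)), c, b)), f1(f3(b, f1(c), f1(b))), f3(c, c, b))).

depth(f1(c)) = 1 + depth(c) = 1 + 0 = 1
depth(f1(f1(c))) = 1 + depth(f1(c)) = 1 + 1 = 2
depth(f3(f1(f1(c)), c, b)) = 1 + max(2, 0, 0) = 3
depth(f1(f3(f1(f1(c)), c, b))) = 1 + depth(f3(f1(f1(c)), c, b)) = 1 + 3 = 4
depth(f1(b)) = 1 + depth(b) = 1 + 0 = 1
depth(f3(b, f1(c), f1(b))) = 1 + max(0, 1, 1) = 2
depth(f1(f3(b, f1(c), f1(b)))) = 1 + depth(f3(b, f1(c), f1(b))) = 1 + 2 = 3
depth(f3(c, c, b)) = 1 + max(0, 0, 0) = 1
depth(f3(f1(f3(f1(f1(c)), c, b)), f1(f3(b, f1(c), f1(b))), f3(c, c, b))) = 1 + max(4, 3, 1) = 5

5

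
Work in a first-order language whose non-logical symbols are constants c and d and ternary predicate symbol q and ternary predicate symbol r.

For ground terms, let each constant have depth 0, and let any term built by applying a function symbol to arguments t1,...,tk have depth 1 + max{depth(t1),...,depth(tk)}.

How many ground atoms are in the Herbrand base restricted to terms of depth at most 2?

16

First count ground terms of depth ≤ 2.
With no function symbols every ground term is a constant, so there are exactly 2 ground terms at every depth bound.
N_0 = 2
N_1 = 2
N_2 = 2
Explicitly: c, d.
So |H| = 2.
Ground atoms are formed by filling each argument slot of a predicate with a term from H, so an r-ary predicate gives |H|^r atoms:
  q: 2^3 = 8;  r: 2^3 = 8
Total ground atoms: 8 + 8 = 16.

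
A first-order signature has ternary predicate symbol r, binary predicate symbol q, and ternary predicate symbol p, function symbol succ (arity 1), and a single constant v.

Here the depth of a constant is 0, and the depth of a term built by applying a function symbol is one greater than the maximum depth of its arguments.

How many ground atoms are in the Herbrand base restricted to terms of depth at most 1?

20

First count ground terms of depth ≤ 1.
Write N_k for the number of ground terms of depth ≤ k. A term of depth ≤ k is either a constant or a function symbol applied to arguments of depth ≤ k−1, so N_k = 1 + N_{k-1}.
N_0 = 1
N_1 = 1 + 1 = 2
Explicitly: v, succ(v).
So |H| = 2.
Ground atoms are formed by filling each argument slot of a predicate with a term from H, so an r-ary predicate gives |H|^r atoms:
  r: 2^3 = 8;  q: 2^2 = 4;  p: 2^3 = 8
Total ground atoms: 8 + 4 + 8 = 20.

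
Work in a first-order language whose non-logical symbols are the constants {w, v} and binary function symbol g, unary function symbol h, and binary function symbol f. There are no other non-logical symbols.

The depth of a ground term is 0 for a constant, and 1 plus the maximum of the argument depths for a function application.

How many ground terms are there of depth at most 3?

Let N_k count ground terms of depth at most k. Each non-constant term of depth ≤ k is some function symbol applied to depth-≤(k−1) arguments, giving N_k = 2 + N_{k-1}^2 + N_{k-1} + N_{k-1}^2.
N_0 = 2
N_1 = 2 + 2^2 + 2 + 2^2 = 12
N_2 = 2 + 12^2 + 12 + 12^2 = 302
N_3 = 2 + 302^2 + 302 + 302^2 = 182712

182712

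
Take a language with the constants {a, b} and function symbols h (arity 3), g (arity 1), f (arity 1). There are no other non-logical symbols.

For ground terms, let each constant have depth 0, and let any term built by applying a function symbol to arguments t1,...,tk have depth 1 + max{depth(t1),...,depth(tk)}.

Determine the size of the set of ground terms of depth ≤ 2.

If N_k denotes the number of depth-≤k ground terms, the 2 constants give N_0 = 2, and each function symbol of arity r contributes N_{k-1}^r new terms at level k: N_k = 2 + N_{k-1}^3 + N_{k-1} + N_{k-1}.
N_0 = 2
N_1 = 2 + 2^3 + 2 + 2 = 14
N_2 = 2 + 14^3 + 14 + 14 = 2774

2774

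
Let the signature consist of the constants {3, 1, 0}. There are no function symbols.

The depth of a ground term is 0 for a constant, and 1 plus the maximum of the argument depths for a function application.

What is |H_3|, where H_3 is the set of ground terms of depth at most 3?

3

With no function symbols every ground term is a constant, so there are exactly 3 ground terms at every depth bound.
N_0 = 3
N_1 = 3
N_2 = 3
N_3 = 3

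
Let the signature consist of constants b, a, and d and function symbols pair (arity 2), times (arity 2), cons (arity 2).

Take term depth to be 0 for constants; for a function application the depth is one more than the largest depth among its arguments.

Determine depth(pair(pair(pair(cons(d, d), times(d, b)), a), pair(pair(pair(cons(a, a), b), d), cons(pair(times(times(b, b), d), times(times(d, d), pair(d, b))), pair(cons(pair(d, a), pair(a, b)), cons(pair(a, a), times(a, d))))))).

6

depth(cons(d, d)) = 1 + max(0, 0) = 1
depth(times(d, b)) = 1 + max(0, 0) = 1
depth(pair(cons(d, d), times(d, b))) = 1 + max(1, 1) = 2
depth(pair(pair(cons(d, d), times(d, b)), a)) = 1 + max(2, 0) = 3
depth(cons(a, a)) = 1 + max(0, 0) = 1
depth(pair(cons(a, a), b)) = 1 + max(1, 0) = 2
depth(pair(pair(cons(a, a), b), d)) = 1 + max(2, 0) = 3
depth(times(b, b)) = 1 + max(0, 0) = 1
depth(times(times(b, b), d)) = 1 + max(1, 0) = 2
depth(times(d, d)) = 1 + max(0, 0) = 1
depth(pair(d, b)) = 1 + max(0, 0) = 1
depth(times(times(d, d), pair(d, b))) = 1 + max(1, 1) = 2
depth(pair(times(times(b, b), d), times(times(d, d), pair(d, b)))) = 1 + max(2, 2) = 3
depth(pair(d, a)) = 1 + max(0, 0) = 1
depth(pair(a, b)) = 1 + max(0, 0) = 1
depth(cons(pair(d, a), pair(a, b))) = 1 + max(1, 1) = 2
depth(pair(a, a)) = 1 + max(0, 0) = 1
depth(times(a, d)) = 1 + max(0, 0) = 1
depth(cons(pair(a, a), times(a, d))) = 1 + max(1, 1) = 2
depth(pair(cons(pair(d, a), pair(a, b)), cons(pair(a, a), times(a, d)))) = 1 + max(2, 2) = 3
depth(cons(pair(times(times(b, b), d), times(times(d, d), pair(d, b))), pair(cons(pair(d, a), pair(a, b)), cons(pair(a, a), times(a, d))))) = 1 + max(3, 3) = 4
depth(pair(pair(pair(cons(a, a), b), d), cons(pair(times(times(b, b), d), times(times(d, d), pair(d, b))), pair(cons(pair(d, a), pair(a, b)), cons(pair(a, a), times(a, d)))))) = 1 + max(3, 4) = 5
depth(pair(pair(pair(cons(d, d), times(d, b)), a), pair(pair(pair(cons(a, a), b), d), cons(pair(times(times(b, b), d), times(times(d, d), pair(d, b))), pair(cons(pair(d, a), pair(a, b)), cons(pair(a, a), times(a, d))))))) = 1 + max(3, 5) = 6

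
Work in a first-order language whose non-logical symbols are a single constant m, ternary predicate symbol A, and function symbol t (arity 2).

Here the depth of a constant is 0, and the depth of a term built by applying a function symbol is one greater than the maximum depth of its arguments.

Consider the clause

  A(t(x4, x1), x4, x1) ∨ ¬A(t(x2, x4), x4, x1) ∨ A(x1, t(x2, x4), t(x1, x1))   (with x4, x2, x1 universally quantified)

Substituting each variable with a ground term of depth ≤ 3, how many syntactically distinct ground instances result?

Ground terms of depth ≤ 3:
  Count level by level. With function symbols t/2, the terms of depth ≤ k are the 1 constant together with each function applied to depth-≤(k−1) tuples, so N_k = 1 + N_{k-1}^2.
  N_0 = 1
  N_1 = 1 + 1^2 = 2
  N_2 = 1 + 2^2 = 5
  N_3 = 1 + 5^2 = 26
So there are 26 ground terms available for substitution.
Each of x4, x2, x1 ranges independently over the available ground terms, and distinct assignments produce distinct instances.
Number of ground instances = 26^3 = 17576.

17576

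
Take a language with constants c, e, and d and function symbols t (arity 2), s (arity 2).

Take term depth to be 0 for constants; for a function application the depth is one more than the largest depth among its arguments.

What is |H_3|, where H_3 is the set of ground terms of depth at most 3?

1566453

Count level by level. With function symbols t/2, s/2, the terms of depth ≤ k are the 3 constants together with each function applied to depth-≤(k−1) tuples, so N_k = 3 + N_{k-1}^2 + N_{k-1}^2.
N_0 = 3
N_1 = 3 + 3^2 + 3^2 = 21
N_2 = 3 + 21^2 + 21^2 = 885
N_3 = 3 + 885^2 + 885^2 = 1566453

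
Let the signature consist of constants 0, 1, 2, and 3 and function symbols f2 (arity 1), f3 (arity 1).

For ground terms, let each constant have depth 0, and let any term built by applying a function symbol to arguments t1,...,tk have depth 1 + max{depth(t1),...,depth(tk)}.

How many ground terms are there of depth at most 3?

60

Let N_k = |{terms of depth ≤ k}|. Then N_0 = 4 and N_k = 4 + N_{k-1} + N_{k-1} for k ≥ 1 (one summand per function symbol, arity giving the exponent).
N_0 = 4
N_1 = 4 + 4 + 4 = 12
N_2 = 4 + 12 + 12 = 28
N_3 = 4 + 28 + 28 = 60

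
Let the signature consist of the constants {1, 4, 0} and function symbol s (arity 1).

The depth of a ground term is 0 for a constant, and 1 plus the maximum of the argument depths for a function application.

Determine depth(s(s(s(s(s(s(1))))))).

depth(s(1)) = 1 + depth(1) = 1 + 0 = 1
depth(s(s(1))) = 1 + depth(s(1)) = 1 + 1 = 2
depth(s(s(s(1)))) = 1 + depth(s(s(1))) = 1 + 2 = 3
depth(s(s(s(s(1))))) = 1 + depth(s(s(s(1)))) = 1 + 3 = 4
depth(s(s(s(s(s(1)))))) = 1 + depth(s(s(s(s(1))))) = 1 + 4 = 5
depth(s(s(s(s(s(s(1))))))) = 1 + depth(s(s(s(s(s(1)))))) = 1 + 5 = 6

6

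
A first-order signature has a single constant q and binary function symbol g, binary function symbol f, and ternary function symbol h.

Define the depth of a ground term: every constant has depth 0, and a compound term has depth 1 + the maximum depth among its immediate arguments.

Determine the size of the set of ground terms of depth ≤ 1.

Let N_k = |{terms of depth ≤ k}|. Then N_0 = 1 and N_k = 1 + N_{k-1}^2 + N_{k-1}^2 + N_{k-1}^3 for k ≥ 1 (one summand per function symbol, arity giving the exponent).
N_0 = 1
N_1 = 1 + 1^2 + 1^2 + 1^3 = 4

4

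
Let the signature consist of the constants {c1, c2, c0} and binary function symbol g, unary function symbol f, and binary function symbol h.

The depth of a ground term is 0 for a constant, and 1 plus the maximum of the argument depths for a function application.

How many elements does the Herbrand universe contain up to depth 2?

Count level by level. With function symbols g/2, f/1, h/2, the terms of depth ≤ k are the 3 constants together with each function applied to depth-≤(k−1) tuples, so N_k = 3 + N_{k-1}^2 + N_{k-1} + N_{k-1}^2.
N_0 = 3
N_1 = 3 + 3^2 + 3 + 3^2 = 24
N_2 = 3 + 24^2 + 24 + 24^2 = 1179

1179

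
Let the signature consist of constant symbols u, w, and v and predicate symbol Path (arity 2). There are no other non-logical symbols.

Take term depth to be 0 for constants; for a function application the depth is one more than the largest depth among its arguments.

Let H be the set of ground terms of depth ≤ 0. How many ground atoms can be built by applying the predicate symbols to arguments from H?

9

First count ground terms of depth ≤ 0.
With no function symbols every ground term is a constant, so there are exactly 3 ground terms at every depth bound.
N_0 = 3
Explicitly: u, w, v.
So |H| = 3.
For each predicate symbol, the number of ground atoms is |H| raised to its arity; summing:
  Path: 3^2 = 9
Total ground atoms: 9.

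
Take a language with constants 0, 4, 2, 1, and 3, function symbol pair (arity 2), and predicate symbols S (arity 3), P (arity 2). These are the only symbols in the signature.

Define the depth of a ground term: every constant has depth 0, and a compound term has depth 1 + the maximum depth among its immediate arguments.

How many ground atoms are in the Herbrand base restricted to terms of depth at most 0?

150

First count ground terms of depth ≤ 0.
Let N_k count ground terms of depth at most k. Each non-constant term of depth ≤ k is some function symbol applied to depth-≤(k−1) arguments, giving N_k = 5 + N_{k-1}^2.
N_0 = 5
So |H| = 5.
A ground atom is a predicate applied to a tuple of terms from H, so the count is the sum over predicates of |H|^arity:
  S: 5^3 = 125;  P: 5^2 = 25
Total ground atoms: 125 + 25 = 150.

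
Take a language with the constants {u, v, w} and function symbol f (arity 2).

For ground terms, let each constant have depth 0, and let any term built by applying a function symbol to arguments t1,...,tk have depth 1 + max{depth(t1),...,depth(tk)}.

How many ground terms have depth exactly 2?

135

Write N_k for the number of ground terms of depth ≤ k. A term of depth ≤ k is either a constant or a function symbol applied to arguments of depth ≤ k−1, so N_k = 3 + N_{k-1}^2.
N_0 = 3
N_1 = 3 + 3^2 = 12
N_2 = 3 + 12^2 = 147
Terms of depth exactly 2: N_2 − N_1 = 147 − 12 = 135.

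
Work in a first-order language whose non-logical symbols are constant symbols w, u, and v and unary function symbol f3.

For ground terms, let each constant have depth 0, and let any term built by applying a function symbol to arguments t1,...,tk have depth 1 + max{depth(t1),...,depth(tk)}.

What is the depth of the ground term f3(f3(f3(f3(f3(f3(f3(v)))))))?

7

depth(f3(v)) = 1 + depth(v) = 1 + 0 = 1
depth(f3(f3(v))) = 1 + depth(f3(v)) = 1 + 1 = 2
depth(f3(f3(f3(v)))) = 1 + depth(f3(f3(v))) = 1 + 2 = 3
depth(f3(f3(f3(f3(v))))) = 1 + depth(f3(f3(f3(v)))) = 1 + 3 = 4
depth(f3(f3(f3(f3(f3(v)))))) = 1 + depth(f3(f3(f3(f3(v))))) = 1 + 4 = 5
depth(f3(f3(f3(f3(f3(f3(v))))))) = 1 + depth(f3(f3(f3(f3(f3(v)))))) = 1 + 5 = 6
depth(f3(f3(f3(f3(f3(f3(f3(v)))))))) = 1 + depth(f3(f3(f3(f3(f3(f3(v))))))) = 1 + 6 = 7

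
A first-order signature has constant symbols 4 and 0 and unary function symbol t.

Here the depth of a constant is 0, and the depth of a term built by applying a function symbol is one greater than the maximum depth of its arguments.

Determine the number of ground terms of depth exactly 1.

Count level by level. With function symbols t/1, the terms of depth ≤ k are the 2 constants together with each function applied to depth-≤(k−1) tuples, so N_k = 2 + N_{k-1}.
N_0 = 2
N_1 = 2 + 2 = 4
Terms of depth exactly 1: N_1 − N_0 = 4 − 2 = 2.

2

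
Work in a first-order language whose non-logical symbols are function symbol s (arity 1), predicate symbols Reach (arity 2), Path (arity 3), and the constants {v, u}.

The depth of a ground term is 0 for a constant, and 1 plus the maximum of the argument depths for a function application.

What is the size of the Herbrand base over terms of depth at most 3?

First count ground terms of depth ≤ 3.
Count level by level. With function symbols s/1, the terms of depth ≤ k are the 2 constants together with each function applied to depth-≤(k−1) tuples, so N_k = 2 + N_{k-1}.
N_0 = 2
N_1 = 2 + 2 = 4
N_2 = 2 + 4 = 6
N_3 = 2 + 6 = 8
Explicitly: v, u, s(v), s(u), s(s(v)), s(s(u)), s(s(s(v))), s(s(s(u))).
So |H| = 8.
Ground atoms are formed by filling each argument slot of a predicate with a term from H, so an r-ary predicate gives |H|^r atoms:
  Reach: 8^2 = 64;  Path: 8^3 = 512
Total ground atoms: 64 + 512 = 576.

576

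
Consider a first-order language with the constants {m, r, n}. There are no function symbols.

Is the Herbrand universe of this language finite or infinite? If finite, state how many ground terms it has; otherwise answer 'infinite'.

3

There are no function symbols, so every ground term is one of the 3 constants.
The Herbrand universe is {m, r, n}, which is finite with 3 elements.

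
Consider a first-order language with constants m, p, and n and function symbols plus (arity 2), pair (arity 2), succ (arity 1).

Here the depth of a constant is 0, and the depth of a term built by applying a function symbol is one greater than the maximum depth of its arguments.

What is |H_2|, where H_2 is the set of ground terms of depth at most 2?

1179

Let N_k = |{terms of depth ≤ k}|. Then N_0 = 3 and N_k = 3 + N_{k-1}^2 + N_{k-1}^2 + N_{k-1} for k ≥ 1 (one summand per function symbol, arity giving the exponent).
N_0 = 3
N_1 = 3 + 3^2 + 3^2 + 3 = 24
N_2 = 3 + 24^2 + 24^2 + 24 = 1179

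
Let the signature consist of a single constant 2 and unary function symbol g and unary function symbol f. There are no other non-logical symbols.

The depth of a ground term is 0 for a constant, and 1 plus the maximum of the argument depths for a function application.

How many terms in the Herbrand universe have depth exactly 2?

4

Let N_k count ground terms of depth at most k. Each non-constant term of depth ≤ k is some function symbol applied to depth-≤(k−1) arguments, giving N_k = 1 + N_{k-1} + N_{k-1}.
N_0 = 1
N_1 = 1 + 1 + 1 = 3
N_2 = 1 + 3 + 3 = 7
Terms of depth exactly 2: N_2 − N_1 = 7 − 3 = 4.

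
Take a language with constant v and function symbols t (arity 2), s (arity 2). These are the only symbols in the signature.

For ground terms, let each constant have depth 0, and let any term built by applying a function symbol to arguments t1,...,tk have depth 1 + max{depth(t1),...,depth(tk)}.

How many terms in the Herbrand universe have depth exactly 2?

If N_k denotes the number of depth-≤k ground terms, the 1 constant gives N_0 = 1, and each function symbol of arity r contributes N_{k-1}^r new terms at level k: N_k = 1 + N_{k-1}^2 + N_{k-1}^2.
N_0 = 1
N_1 = 1 + 1^2 + 1^2 = 3
N_2 = 1 + 3^2 + 3^2 = 19
Terms of depth exactly 2: N_2 − N_1 = 19 − 3 = 16.

16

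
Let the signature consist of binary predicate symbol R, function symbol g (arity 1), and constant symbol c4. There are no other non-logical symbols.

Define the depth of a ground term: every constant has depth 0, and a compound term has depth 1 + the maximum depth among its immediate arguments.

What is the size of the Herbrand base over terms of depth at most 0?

1

First count ground terms of depth ≤ 0.
Write N_k for the number of ground terms of depth ≤ k. A term of depth ≤ k is either a constant or a function symbol applied to arguments of depth ≤ k−1, so N_k = 1 + N_{k-1}.
N_0 = 1
Explicitly: c4.
So |H| = 1.
Ground atoms are formed by filling each argument slot of a predicate with a term from H, so an r-ary predicate gives |H|^r atoms:
  R: 1^2 = 1
Total ground atoms: 1.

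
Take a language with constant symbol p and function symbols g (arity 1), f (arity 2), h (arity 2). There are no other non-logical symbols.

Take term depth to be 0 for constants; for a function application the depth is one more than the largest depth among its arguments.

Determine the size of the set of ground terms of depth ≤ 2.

Count level by level. With function symbols g/1, f/2, h/2, the terms of depth ≤ k are the 1 constant together with each function applied to depth-≤(k−1) tuples, so N_k = 1 + N_{k-1} + N_{k-1}^2 + N_{k-1}^2.
N_0 = 1
N_1 = 1 + 1 + 1^2 + 1^2 = 4
N_2 = 1 + 4 + 4^2 + 4^2 = 37

37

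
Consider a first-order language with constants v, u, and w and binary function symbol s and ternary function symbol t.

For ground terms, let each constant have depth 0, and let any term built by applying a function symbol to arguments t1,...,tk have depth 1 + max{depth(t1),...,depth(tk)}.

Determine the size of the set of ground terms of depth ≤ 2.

Let N_k count ground terms of depth at most k. Each non-constant term of depth ≤ k is some function symbol applied to depth-≤(k−1) arguments, giving N_k = 3 + N_{k-1}^2 + N_{k-1}^3.
N_0 = 3
N_1 = 3 + 3^2 + 3^3 = 39
N_2 = 3 + 39^2 + 39^3 = 60843

60843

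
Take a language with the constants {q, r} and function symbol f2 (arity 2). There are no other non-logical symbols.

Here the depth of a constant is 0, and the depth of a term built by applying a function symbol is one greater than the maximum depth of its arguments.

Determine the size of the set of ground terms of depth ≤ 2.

Let N_k = |{terms of depth ≤ k}|. Then N_0 = 2 and N_k = 2 + N_{k-1}^2 for k ≥ 1 (one summand per function symbol, arity giving the exponent).
N_0 = 2
N_1 = 2 + 2^2 = 6
N_2 = 2 + 6^2 = 38

38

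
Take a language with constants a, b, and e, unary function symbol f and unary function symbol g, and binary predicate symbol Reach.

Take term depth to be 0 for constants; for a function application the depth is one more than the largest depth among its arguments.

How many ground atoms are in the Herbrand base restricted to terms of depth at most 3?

2025

First count ground terms of depth ≤ 3.
Write N_k for the number of ground terms of depth ≤ k. A term of depth ≤ k is either a constant or a function symbol applied to arguments of depth ≤ k−1, so N_k = 3 + N_{k-1} + N_{k-1}.
N_0 = 3
N_1 = 3 + 3 + 3 = 9
N_2 = 3 + 9 + 9 = 21
N_3 = 3 + 21 + 21 = 45
So |H| = 45.
A ground atom is a predicate applied to a tuple of terms from H, so the count is the sum over predicates of |H|^arity:
  Reach: 45^2 = 2025
Total ground atoms: 2025.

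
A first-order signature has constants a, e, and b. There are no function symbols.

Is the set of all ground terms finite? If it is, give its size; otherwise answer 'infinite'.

There are no function symbols, so every ground term is one of the 3 constants.
The Herbrand universe is {a, e, b}, which is finite with 3 elements.

3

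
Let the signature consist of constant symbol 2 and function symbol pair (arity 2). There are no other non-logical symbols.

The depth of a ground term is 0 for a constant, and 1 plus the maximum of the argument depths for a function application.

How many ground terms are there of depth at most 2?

If N_k denotes the number of depth-≤k ground terms, the 1 constant gives N_0 = 1, and each function symbol of arity r contributes N_{k-1}^r new terms at level k: N_k = 1 + N_{k-1}^2.
N_0 = 1
N_1 = 1 + 1^2 = 2
N_2 = 1 + 2^2 = 5

5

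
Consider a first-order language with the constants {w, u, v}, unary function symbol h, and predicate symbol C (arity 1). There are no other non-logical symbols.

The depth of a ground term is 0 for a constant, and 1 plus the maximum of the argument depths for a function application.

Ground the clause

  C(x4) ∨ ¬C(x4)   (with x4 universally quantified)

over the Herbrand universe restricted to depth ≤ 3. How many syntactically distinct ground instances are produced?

Ground terms of depth ≤ 3:
  Let N_k count ground terms of depth at most k. Each non-constant term of depth ≤ k is some function symbol applied to depth-≤(k−1) arguments, giving N_k = 3 + N_{k-1}.
  N_0 = 3
  N_1 = 3 + 3 = 6
  N_2 = 3 + 6 = 9
  N_3 = 3 + 9 = 12
So there are 12 ground terms available for substitution.
The body mentions the single quantified variable x4; since ground terms form a free algebra, no two substitutions collapse to the same formula.
Number of ground instances = 12.

12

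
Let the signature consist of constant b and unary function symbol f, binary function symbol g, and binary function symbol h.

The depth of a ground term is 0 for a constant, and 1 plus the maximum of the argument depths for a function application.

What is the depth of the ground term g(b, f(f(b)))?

3

depth(f(b)) = 1 + depth(b) = 1 + 0 = 1
depth(f(f(b))) = 1 + depth(f(b)) = 1 + 1 = 2
depth(g(b, f(f(b)))) = 1 + max(0, 2) = 3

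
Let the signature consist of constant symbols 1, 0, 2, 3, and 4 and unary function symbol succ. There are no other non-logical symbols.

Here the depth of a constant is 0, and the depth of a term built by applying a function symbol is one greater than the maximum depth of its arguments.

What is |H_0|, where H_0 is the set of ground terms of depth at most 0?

Write N_k for the number of ground terms of depth ≤ k. A term of depth ≤ k is either a constant or a function symbol applied to arguments of depth ≤ k−1, so N_k = 5 + N_{k-1}.
N_0 = 5
Explicitly: 1, 0, 2, 3, 4.

5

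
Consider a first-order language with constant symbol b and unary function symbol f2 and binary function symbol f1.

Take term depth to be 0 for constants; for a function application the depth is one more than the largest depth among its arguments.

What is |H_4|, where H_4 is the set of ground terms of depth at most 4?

Count level by level. With function symbols f2/1, f1/2, the terms of depth ≤ k are the 1 constant together with each function applied to depth-≤(k−1) tuples, so N_k = 1 + N_{k-1} + N_{k-1}^2.
N_0 = 1
N_1 = 1 + 1 + 1^2 = 3
N_2 = 1 + 3 + 3^2 = 13
N_3 = 1 + 13 + 13^2 = 183
N_4 = 1 + 183 + 183^2 = 33673

33673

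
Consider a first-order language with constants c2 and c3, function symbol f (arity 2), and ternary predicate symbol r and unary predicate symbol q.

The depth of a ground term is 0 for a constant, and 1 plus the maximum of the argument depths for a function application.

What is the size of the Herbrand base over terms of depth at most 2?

54910

First count ground terms of depth ≤ 2.
Write N_k for the number of ground terms of depth ≤ k. A term of depth ≤ k is either a constant or a function symbol applied to arguments of depth ≤ k−1, so N_k = 2 + N_{k-1}^2.
N_0 = 2
N_1 = 2 + 2^2 = 6
N_2 = 2 + 6^2 = 38
So |H| = 38.
A ground atom is a predicate applied to a tuple of terms from H, so the count is the sum over predicates of |H|^arity:
  r: 38^3 = 54872;  q: 38
Total ground atoms: 54872 + 38 = 54910.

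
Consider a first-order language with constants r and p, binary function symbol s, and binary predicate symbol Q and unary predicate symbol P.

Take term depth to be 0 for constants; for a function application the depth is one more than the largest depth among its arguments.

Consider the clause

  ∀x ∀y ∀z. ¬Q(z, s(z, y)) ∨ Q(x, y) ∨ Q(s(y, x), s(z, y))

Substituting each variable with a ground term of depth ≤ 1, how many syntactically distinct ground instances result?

216

Ground terms of depth ≤ 1:
  Let N_k count ground terms of depth at most k. Each non-constant term of depth ≤ k is some function symbol applied to depth-≤(k−1) arguments, giving N_k = 2 + N_{k-1}^2.
  N_0 = 2
  N_1 = 2 + 2^2 = 6
  Explicitly: r, p, s(r, r), s(r, p), s(p, r), s(p, p).
So there are 6 ground terms available for substitution.
The body mentions every one of the 3 quantified variables; since ground terms form a free algebra, no two substitutions collapse to the same formula.
Number of ground instances = 6^3 = 216.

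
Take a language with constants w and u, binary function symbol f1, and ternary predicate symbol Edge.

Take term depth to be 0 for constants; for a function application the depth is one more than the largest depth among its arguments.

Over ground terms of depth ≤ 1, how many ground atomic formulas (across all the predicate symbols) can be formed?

216

First count ground terms of depth ≤ 1.
Count level by level. With function symbols f1/2, the terms of depth ≤ k are the 2 constants together with each function applied to depth-≤(k−1) tuples, so N_k = 2 + N_{k-1}^2.
N_0 = 2
N_1 = 2 + 2^2 = 6
So |H| = 6.
Each predicate of arity r yields |H|^r ground atoms (one per choice of an r-tuple from H):
  Edge: 6^3 = 216
Total ground atoms: 216.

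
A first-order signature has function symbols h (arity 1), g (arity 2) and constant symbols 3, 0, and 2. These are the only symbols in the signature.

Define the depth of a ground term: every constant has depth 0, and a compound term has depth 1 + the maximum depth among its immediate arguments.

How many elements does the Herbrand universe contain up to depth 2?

243

Count level by level. With function symbols h/1, g/2, the terms of depth ≤ k are the 3 constants together with each function applied to depth-≤(k−1) tuples, so N_k = 3 + N_{k-1} + N_{k-1}^2.
N_0 = 3
N_1 = 3 + 3 + 3^2 = 15
N_2 = 3 + 15 + 15^2 = 243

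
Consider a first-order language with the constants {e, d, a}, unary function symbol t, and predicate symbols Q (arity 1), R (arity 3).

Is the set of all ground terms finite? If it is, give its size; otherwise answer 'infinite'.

The signature has at least one function symbol (t, arity 1) and at least one constant (e).
Iterating t gives infinitely many distinct ground terms: e, t(e), t(t(e)), ...
So the Herbrand universe is infinite.

infinite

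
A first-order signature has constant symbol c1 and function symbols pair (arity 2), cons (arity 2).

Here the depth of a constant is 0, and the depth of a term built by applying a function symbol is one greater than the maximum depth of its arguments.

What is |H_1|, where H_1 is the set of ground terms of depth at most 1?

3

Let N_k = |{terms of depth ≤ k}|. Then N_0 = 1 and N_k = 1 + N_{k-1}^2 + N_{k-1}^2 for k ≥ 1 (one summand per function symbol, arity giving the exponent).
N_0 = 1
N_1 = 1 + 1^2 + 1^2 = 3
Explicitly: c1, pair(c1, c1), cons(c1, c1).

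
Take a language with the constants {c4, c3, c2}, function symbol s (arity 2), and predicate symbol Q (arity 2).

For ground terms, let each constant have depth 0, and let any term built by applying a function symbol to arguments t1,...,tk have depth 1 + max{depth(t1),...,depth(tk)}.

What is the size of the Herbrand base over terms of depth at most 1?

144

First count ground terms of depth ≤ 1.
Count level by level. With function symbols s/2, the terms of depth ≤ k are the 3 constants together with each function applied to depth-≤(k−1) tuples, so N_k = 3 + N_{k-1}^2.
N_0 = 3
N_1 = 3 + 3^2 = 12
So |H| = 12.
A ground atom is a predicate applied to a tuple of terms from H, so the count is the sum over predicates of |H|^arity:
  Q: 12^2 = 144
Total ground atoms: 144.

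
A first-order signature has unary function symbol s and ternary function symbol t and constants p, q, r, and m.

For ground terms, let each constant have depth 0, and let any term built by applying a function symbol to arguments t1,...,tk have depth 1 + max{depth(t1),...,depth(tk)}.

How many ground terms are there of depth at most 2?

373324

Write N_k for the number of ground terms of depth ≤ k. A term of depth ≤ k is either a constant or a function symbol applied to arguments of depth ≤ k−1, so N_k = 4 + N_{k-1} + N_{k-1}^3.
N_0 = 4
N_1 = 4 + 4 + 4^3 = 72
N_2 = 4 + 72 + 72^3 = 373324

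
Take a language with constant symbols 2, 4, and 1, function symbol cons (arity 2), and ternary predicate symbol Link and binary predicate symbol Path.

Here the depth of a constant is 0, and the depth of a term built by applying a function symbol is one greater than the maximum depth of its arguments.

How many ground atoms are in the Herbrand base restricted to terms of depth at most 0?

36

First count ground terms of depth ≤ 0.
Let N_k count ground terms of depth at most k. Each non-constant term of depth ≤ k is some function symbol applied to depth-≤(k−1) arguments, giving N_k = 3 + N_{k-1}^2.
N_0 = 3
So |H| = 3.
For each predicate symbol, the number of ground atoms is |H| raised to its arity; summing:
  Link: 3^3 = 27;  Path: 3^2 = 9
Total ground atoms: 27 + 9 = 36.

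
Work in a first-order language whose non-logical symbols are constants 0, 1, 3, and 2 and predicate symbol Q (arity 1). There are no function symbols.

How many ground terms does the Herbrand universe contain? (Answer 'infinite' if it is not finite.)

4

There are no function symbols, so every ground term is one of the 4 constants.
The Herbrand universe is {0, 1, 3, 2}, which is finite with 4 elements.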